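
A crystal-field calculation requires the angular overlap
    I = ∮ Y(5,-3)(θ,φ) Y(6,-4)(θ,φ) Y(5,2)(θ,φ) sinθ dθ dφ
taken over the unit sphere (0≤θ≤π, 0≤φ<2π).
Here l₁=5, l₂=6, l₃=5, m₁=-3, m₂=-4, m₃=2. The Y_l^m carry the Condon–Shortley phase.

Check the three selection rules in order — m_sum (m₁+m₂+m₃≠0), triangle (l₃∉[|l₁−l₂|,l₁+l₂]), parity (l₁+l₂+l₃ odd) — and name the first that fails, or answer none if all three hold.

azimuthal sum: -3 − 4 + 2 = -5  ✗
1 ≤ 5 ≤ 11 (triangle on l)
L = 5 + 6 + 5 = 16 (even)

m_sum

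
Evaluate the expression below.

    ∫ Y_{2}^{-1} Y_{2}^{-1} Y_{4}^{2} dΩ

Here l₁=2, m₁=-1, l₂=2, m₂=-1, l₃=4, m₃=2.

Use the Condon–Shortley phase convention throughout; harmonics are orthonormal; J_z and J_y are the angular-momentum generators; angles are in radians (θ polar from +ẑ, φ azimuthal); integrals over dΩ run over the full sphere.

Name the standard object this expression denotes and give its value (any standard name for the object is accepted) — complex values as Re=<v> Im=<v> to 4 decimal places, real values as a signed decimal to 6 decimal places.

This is a Gaunt coefficient — the integral of a triple product of spherical harmonics over the sphere.
Checks pass: Σm=0; 8 even; l₃=4∈[0,4].
(2·2+1)(2·2+1)(2·4+1) = 225
Δ: 0! 4! 4! / 9! → 1/630
sum: t=0:+1/16 = 1/16
3j²(2 2 4; 0 0 0) = Δ·Π!·Σ² = 2/35  (sign +1)
sum: t=0:+1/36 = 1/36
3j²(2 2 4; -1 -1 2) = Δ·Π!·Σ² = 4/63  (sign +1)
combine: 4πI² = 225·2/35·4/63 = 40/49
take √, sign +1: I = 0.25487487

Gaunt coefficient, +0.254875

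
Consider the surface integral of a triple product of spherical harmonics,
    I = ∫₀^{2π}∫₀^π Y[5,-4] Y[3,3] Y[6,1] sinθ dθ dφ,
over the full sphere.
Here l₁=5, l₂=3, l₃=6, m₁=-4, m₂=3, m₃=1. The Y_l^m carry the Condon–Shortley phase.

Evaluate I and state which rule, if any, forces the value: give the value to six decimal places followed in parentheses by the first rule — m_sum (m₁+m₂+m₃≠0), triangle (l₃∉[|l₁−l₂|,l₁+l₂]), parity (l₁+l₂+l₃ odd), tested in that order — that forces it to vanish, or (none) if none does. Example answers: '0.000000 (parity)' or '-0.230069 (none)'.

Checks pass: Σm=0; 14 even; l₃=6∈[2,8].
(2·5+1)(2·3+1)(2·6+1) = 1001
Δ: 2! 8! 4! / 15! → 1/675675
sum: t=0:+1/8640 t=1:−1/2304 t=2:+1/8640 = -7/34560
3j²(5 3 6; 0 0 0) = Δ·Π!·Σ² = 7/429  (sign -1)
sum: t=2:+1/241920 = 1/241920
3j²(5 3 6; -4 3 1) = Δ·Π!·Σ² = 4/1001  (sign -1)
combine: 4πI² = 1001·7/429·4/1001 = 28/429
take √, sign +1: I = 0.07206849
No selection rule forces the value: the integral is nonzero (none).

0.072068 (none)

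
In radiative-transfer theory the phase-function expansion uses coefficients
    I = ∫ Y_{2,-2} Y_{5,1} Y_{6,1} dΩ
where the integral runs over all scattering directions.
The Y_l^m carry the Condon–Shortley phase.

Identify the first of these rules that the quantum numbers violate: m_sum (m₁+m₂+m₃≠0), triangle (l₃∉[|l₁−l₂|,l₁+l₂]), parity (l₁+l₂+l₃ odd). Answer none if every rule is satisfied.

m₁+m₂+m₃ = -2 + 1 + 1 = 0  ✓
triangle: |2−5|=3 ≤ l₃=6 ≤ 2+5=7  ✓
parity: l₁+l₂+l₃ = 13 is odd  ✗

parity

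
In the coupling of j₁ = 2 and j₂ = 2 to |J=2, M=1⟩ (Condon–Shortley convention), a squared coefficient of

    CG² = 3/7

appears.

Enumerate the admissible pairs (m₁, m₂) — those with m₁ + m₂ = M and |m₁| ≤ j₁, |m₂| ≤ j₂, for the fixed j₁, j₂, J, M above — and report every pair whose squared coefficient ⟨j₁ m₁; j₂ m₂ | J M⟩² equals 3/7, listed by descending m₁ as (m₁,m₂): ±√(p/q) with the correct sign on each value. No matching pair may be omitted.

Admissible pairs with m₁+m₂ = M = 1: (-1,2), (0,1), (1,0), (2,-1)
  (m₁,m₂)=(2,-1): CG² = 3/7, CG = +√(3/7)   ← matches the target
  (m₁,m₂)=(1,0): CG² = 1/14, CG = −√(1/14)
  (m₁,m₂)=(0,1): CG² = 1/14, CG = −√(1/14)
  (m₁,m₂)=(-1,2): CG² = 3/7, CG = +√(3/7)   ← matches the target
Pairs with CG² = 3/7: (2,-1): +√(3/7); (-1,2): +√(3/7)

(2,-1): +√(3/7); (-1,2): +√(3/7)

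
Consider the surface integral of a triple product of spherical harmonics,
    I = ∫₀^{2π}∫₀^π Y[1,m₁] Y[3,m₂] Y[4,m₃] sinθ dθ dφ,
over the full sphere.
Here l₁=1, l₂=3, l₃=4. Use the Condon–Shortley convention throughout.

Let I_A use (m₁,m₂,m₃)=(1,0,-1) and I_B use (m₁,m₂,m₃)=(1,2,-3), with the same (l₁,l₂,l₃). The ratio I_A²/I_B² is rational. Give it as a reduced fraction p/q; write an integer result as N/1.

Same 1,3,4: normalisation and zero-m 3j drop out of the ratio.
A: Δ: 0! 2! 6! / 9! → 1/252; sum: t=0:+1/72 = 1/72; 3j²(1 3 4; 1 0 -1) = Δ·Π!·Σ² = 5/126  (sign -1)
B: Δ: 0! 2! 6! / 9! → 1/252; sum: t=0:+1/240 = 1/240; 3j²(1 3 4; 1 2 -3) = Δ·Π!·Σ² = 1/12  (sign -1)
I_A²/I_B² = (5/126)/(1/12) = 10/21

10/21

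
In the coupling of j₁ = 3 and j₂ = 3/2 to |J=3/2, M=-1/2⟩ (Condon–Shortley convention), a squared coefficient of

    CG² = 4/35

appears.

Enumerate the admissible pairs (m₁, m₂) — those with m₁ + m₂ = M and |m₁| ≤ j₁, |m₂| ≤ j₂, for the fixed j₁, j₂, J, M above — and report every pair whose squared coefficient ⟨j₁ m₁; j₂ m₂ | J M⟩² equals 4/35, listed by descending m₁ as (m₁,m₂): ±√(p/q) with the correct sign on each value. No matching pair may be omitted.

(1,-3/2): +√(4/35)

Admissible pairs with m₁+m₂ = M = -1/2: (-2,3/2), (-1,1/2), (0,-1/2), (1,-3/2)
  (m₁,m₂)=(1,-3/2): CG² = 4/35, CG = +√(4/35)   ← matches the target
  (m₁,m₂)=(0,-1/2): CG² = 9/35, CG = −√(9/35)
  (m₁,m₂)=(-1,1/2): CG² = 12/35, CG = +√(12/35)
  (m₁,m₂)=(-2,3/2): CG² = 2/7, CG = −√(2/7)
Pairs with CG² = 4/35: (1,-3/2): +√(4/35)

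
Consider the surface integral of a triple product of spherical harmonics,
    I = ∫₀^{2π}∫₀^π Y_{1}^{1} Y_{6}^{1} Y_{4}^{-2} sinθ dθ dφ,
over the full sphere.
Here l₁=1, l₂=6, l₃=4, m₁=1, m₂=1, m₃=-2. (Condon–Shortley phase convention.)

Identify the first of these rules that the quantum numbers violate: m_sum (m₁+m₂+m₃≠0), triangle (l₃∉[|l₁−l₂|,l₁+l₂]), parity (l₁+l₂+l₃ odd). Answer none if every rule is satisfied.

azimuthal sum: 1 + 1 − 2 = 0  ✓
l₃ must lie in [5,7]; have l₃=4  ✗
L = 1 + 6 + 4 = 11 (odd)

triangle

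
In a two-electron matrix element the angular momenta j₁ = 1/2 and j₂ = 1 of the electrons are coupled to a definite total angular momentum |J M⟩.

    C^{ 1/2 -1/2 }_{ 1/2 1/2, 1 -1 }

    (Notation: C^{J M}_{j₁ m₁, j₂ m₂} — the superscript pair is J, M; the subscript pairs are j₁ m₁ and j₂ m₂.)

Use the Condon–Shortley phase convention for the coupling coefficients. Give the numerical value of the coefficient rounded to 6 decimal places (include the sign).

+0.816497

j₁+j₂−J=1  J+j₁−j₂=0  J−j₁+j₂=1  j₁+j₂+J+1=3
(j₁±m₁, j₂±m₂, J±M) = (1,0,0,2,0,1)
P² = 2/3
sum k=0..0:
  [0] +1/1 = 1
S = 1
C² = P²·S² = 2/3 ; C = +0.816497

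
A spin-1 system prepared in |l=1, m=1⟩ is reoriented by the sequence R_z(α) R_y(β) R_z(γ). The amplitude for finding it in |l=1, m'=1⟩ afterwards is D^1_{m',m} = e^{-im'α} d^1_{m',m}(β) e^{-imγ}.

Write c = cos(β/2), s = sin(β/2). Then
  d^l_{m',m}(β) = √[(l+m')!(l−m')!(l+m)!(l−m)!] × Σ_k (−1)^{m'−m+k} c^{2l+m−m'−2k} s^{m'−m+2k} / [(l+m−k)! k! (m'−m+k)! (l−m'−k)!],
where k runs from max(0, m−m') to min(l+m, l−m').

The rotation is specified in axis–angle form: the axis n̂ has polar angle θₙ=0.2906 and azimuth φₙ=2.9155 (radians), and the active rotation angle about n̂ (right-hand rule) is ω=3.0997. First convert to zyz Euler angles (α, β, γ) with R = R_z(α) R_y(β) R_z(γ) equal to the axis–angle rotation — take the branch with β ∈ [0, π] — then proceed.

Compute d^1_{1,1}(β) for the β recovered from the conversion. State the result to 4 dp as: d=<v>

Axis–angle → zyz. n̂ = (sinθₙcosφₙ, sinθₙsinφₙ, cosθₙ) = (-0.279235, +0.064231, +0.958072), ω = 3.0997.
R = I cosω + sinω [n̂]ₓ + (1−cosω) n̂n̂ᵀ gives
  R = [-0.843247, -0.075980, -0.532130; +0.004269, -0.990875, +0.134717; -0.537510, +0.111328, +0.835876]
β = atan2(√(R₁₃²+R₂₃²), R₃₃) = 0.581069; α = atan2(R₂₃, R₁₃) mod 2π = 2.893637; γ = atan2(R₃₂, −R₃₁) mod 2π = 0.204230
d^1_{1,1}(β=0.5811) via the finite sum:
Half-angle: c=0.958091, s=0.286464. N=√(2·1·2·1)=2.000000
Admissible k: 0..0 (factorial args all ≥0)
  k=0: (−1)^0·2.0000/(2)·0.9581^2·0.2865^0 = +0.917938
d^1_{1,1}(0.5811) = +0.917938

d=0.9179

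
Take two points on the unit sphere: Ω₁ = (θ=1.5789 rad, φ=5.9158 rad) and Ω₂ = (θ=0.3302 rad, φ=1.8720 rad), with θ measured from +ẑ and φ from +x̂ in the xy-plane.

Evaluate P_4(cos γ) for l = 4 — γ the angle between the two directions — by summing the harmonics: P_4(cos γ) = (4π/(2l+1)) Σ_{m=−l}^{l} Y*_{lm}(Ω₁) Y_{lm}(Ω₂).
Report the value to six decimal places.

Summing Y*_{l m}(θ₁,φ₁)·Y_{l m}(θ₂,φ₂) over m ∈ [−4, 4]; prefactor 4π/(2·4+1) = 1.396263:
  [-4]  conj(Y_{4,-4})(Ω₁) = (0.044726, -0.440208) ; Y_{4,-4}(Ω₂) = (0.001750, -0.004567) ; Δ = (-0.001932, -0.000975)
  [-3]  conj(Y_{4,-3})(Ω₁) = (-0.004581, 0.009049) ; Y_{4,-3}(Ω₂) = (0.031705, 0.024973) ; Δ = (-0.000371, 0.000172)
  [-2]  conj(Y_{4,-2})(Ω₁) = (-0.248081, 0.224152) ; Y_{4,-2}(Ω₂) = (-0.152538, 0.104897) ; Δ = (0.014329, -0.060215)
  [-1]  conj(Y_{4,-1})(Ω₁) = (0.010732, -0.004130) ; Y_{4,-1}(Ω₂) = (-0.140513, -0.452312) ; Δ = (-0.003376, -0.004274)
  [+0]  conj(Y_{4,0})(Ω₁) = (0.317148, -0.000000) ; Y_{4,0}(Ω₂) = (0.442368, 0.000000) ; Δ = (0.140296, 0.000000)
  [+1]  conj(Y_{4,1})(Ω₁) = (-0.010732, -0.004130) ; Y_{4,1}(Ω₂) = (0.140513, -0.452312) ; Δ = (-0.003376, 0.004274)
  [+2]  conj(Y_{4,2})(Ω₁) = (-0.248081, -0.224152) ; Y_{4,2}(Ω₂) = (-0.152538, -0.104897) ; Δ = (0.014329, 0.060215)
  [+3]  conj(Y_{4,3})(Ω₁) = (0.004581, 0.009049) ; Y_{4,3}(Ω₂) = (-0.031705, 0.024973) ; Δ = (-0.000371, -0.000172)
  [+4]  conj(Y_{4,4})(Ω₁) = (0.044726, 0.440208) ; Y_{4,4}(Ω₂) = (0.001750, 0.004567) ; Δ = (-0.001932, 0.000975)
Σ over m = (0.157595, 0.000000); ×(4π/9) → (0.220045, 0.000000). Real part: 0.220045

0.220045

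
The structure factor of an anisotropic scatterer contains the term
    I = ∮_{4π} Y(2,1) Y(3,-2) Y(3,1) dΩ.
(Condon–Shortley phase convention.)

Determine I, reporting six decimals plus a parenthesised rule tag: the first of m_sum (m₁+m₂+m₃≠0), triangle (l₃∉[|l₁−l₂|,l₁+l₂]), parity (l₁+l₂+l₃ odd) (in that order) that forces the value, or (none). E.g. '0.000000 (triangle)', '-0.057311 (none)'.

0.162868 (none)

Rules hold: Σm=0, L=8 even, 1≤3≤5.
N = 5·7·7 = 245
Δ = 2!·2!·4!/9! = 1/3780
Racah Σ t=0..2: t=0:+1/24 t=1:−1/4 t=2:+1/24 = -1/6
⇒ 3j(2 3 3; 0 0 0)² = 4/105, sgn +1
Racah Σ t=0..1: t=0:+1/12 t=1:−1/48 = 1/16
⇒ 3j(2 3 3; 1 -2 1)² = 1/28, sgn +1
4πI² = N·(3j₀)²·(3jₘ)² = 1/3
I = +1·√(0.333333/4π) = 0.16286750
No selection rule forces the value: the integral is nonzero (none).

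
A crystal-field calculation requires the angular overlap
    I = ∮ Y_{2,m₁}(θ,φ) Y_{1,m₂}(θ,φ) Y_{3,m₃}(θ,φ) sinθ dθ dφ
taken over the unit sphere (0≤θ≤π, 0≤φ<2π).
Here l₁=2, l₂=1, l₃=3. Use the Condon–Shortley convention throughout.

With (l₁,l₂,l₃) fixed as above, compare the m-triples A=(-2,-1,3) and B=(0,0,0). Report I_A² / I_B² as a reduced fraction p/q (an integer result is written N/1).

l's match ⇒ only the (l;m) 3-j factors differ between A and B.
A: triangle coeff Δ(2,1,3) = 1/105; Σ_t [0,0]: t=0:+1/48 = 1/48; (3j)²=1/7 [(2 1 3; -2 -1 3)], sign=+1
B: triangle coeff Δ(2,1,3) = 1/105; Σ_t [0,0]: t=0:+1/4 = 1/4; (3j)²=3/35 [(2 1 3; 0 0 0)], sign=-1
I_A²/I_B² = (1/7)/(3/35) = 5/3

5/3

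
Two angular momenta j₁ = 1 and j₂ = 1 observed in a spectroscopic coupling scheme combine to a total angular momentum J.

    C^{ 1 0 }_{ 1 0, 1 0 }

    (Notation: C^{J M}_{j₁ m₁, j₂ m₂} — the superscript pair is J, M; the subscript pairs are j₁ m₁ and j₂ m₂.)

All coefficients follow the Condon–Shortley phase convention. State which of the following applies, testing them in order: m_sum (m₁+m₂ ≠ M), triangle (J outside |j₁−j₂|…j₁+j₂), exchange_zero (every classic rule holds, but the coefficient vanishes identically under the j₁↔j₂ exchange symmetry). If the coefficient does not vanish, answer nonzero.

exchange_zero

m-sum: m₁+m₂ = 0+0 = 0, M = 0  ✓
triangle: |j₁−j₂| = 0 ≤ J = 1 ≤ j₁+j₂ = 2  ✓
exchange: j₁=j₂ and m₁=m₂, and (−1)^(j₁+j₂−J) = (−1)^1 = −1 forces ⟨j₁m₁;j₂m₂|JM⟩ = −⟨j₂m₂;j₁m₁|JM⟩ = −⟨j₁m₁;j₂m₂|JM⟩ ⇒ the coefficient vanishes identically
Racah sum check: Σ_k collapses to 0 ⇒ CG = 0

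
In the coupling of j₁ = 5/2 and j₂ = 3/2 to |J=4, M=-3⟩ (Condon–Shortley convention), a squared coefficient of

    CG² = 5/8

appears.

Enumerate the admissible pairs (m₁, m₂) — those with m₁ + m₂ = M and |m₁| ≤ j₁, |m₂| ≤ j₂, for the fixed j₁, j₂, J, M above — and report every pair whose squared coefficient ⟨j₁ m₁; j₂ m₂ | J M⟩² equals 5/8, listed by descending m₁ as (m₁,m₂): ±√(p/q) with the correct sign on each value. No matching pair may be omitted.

Admissible pairs with m₁+m₂ = M = -3: (-5/2,-1/2), (-3/2,-3/2)
  (m₁,m₂)=(-3/2,-3/2): CG² = 5/8, CG = +√(5/8)   ← matches the target
  (m₁,m₂)=(-5/2,-1/2): CG² = 3/8, CG = +√(3/8)
Pairs with CG² = 5/8: (-3/2,-3/2): +√(5/8)

(-3/2,-3/2): +√(5/8)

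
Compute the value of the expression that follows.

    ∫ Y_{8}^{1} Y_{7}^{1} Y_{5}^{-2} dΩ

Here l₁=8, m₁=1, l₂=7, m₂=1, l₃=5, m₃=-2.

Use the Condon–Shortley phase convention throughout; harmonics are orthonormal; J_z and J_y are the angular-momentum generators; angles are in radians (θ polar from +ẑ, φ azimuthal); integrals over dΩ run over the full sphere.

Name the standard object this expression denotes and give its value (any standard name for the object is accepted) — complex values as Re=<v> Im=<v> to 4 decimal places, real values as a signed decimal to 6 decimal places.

Gaunt coefficient, +0.113387

This is a Gaunt coefficient — the integral of a triple product of spherical harmonics over the sphere.
Checks pass: Σm=0; 20 even; l₃=5∈[1,15].
(2·8+1)(2·7+1)(2·5+1) = 2805
Δ: 10! 6! 4! / 21! → 1/814773960
sum: t=3:−1/87091200 t=4:+1/4976640 t=5:−1/2073600 t=6:+1/4976640 t=7:−1/87091200 = -1/9676800
3j²(8 7 5; 0 0 0) = Δ·Π!·Σ² = 360/46189  (sign +1)
sum: t=4:+1/14929920 t=5:−1/4147200 t=6:+1/8294400 t=7:−1/130636800 = -1/16329600
3j²(8 7 5; 1 1 -2) = Δ·Π!·Σ² = 1024/138567  (sign +1)
combine: 4πI² = 2805·360/46189·1024/138567 = 1843200/11408683
take √, sign +1: I = 0.11338707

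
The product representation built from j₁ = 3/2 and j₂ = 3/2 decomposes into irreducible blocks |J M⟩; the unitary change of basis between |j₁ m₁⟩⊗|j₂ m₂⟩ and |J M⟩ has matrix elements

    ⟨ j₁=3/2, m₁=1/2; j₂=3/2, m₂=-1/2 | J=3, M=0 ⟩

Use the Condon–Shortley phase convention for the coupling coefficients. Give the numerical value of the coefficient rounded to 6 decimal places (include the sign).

triangle: 0!*3!*3!/7! = 36/5040
(j±m)!: 2!*1!*1!*2!*3!*3! = 144
prefactor² = (2J+1)*Δ*N² = 36/5
  k=0: +1/(0!*0!*1!*1!*2!*2!) = 1/4
Σ = 1/4  ⇒  CG² = 36/5*(1/4)² = 9/20
CG = +√(9/20) = +0.670820

+0.670820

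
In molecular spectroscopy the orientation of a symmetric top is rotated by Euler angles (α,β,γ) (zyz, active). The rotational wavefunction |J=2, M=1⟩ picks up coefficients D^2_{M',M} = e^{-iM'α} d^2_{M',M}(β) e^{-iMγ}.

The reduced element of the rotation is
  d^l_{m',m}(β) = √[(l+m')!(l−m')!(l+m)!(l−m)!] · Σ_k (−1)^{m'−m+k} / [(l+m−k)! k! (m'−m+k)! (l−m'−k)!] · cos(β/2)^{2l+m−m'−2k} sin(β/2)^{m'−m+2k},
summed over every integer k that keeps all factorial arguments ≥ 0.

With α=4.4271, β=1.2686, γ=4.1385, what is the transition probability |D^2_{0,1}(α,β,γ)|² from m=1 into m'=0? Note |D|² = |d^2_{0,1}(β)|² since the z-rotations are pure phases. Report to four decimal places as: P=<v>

Split into d^2_{0,1}(β=1.2686) × two z-phases.
With c≡cos(β/2)=0.805487 and s≡sin(β/2)=0.592614, N=[2·2·6·1]^{1/2}=4.898979
k: max(0,(1)−(0))=1 … min(2+(1),2−(0))=2
  k=1: (−1)^0·4.8990/(2)·0.8055^3·0.5926^1 = +0.758617
  k=2: (−1)^1·4.8990/(2)·0.8055^1·0.5926^3 = -0.410629
d^2_{0,1}(1.2686) = +0.758617 -0.410629 = +0.347988
|D^2_{0,1}|² = |d^2_{0,1}(β)|² = (+0.347988)² = 0.121096 (the z-rotation phases have unit modulus)

P=0.1211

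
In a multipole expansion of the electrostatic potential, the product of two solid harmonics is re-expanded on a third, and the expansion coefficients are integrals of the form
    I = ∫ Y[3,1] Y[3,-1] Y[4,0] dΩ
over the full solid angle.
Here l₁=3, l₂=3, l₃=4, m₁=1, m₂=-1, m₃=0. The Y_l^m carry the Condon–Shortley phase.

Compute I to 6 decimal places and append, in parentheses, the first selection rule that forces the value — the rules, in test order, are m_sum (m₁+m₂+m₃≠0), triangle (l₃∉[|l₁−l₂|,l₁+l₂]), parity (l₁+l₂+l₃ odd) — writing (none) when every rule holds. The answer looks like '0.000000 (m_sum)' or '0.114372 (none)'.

m-sum 0 ✓  L=10 even ✓  0≤4≤6 ✓
Π(2lᵢ+1) = 7×7×9 = 441
triangle coeff Δ(3,3,4) = 1/34650
Σ_t [0,2]: t=0:+1/72 t=1:−1/16 t=2:+1/72 = -5/144
(3j)²=2/77 [(3 3 4; 0 0 0)], sign=-1
Σ_t [0,2]: t=0:+1/32 t=1:−1/36 t=2:+1/1152 = 5/1152
(3j)²=1/1386 [(3 3 4; 1 -1 0)], sign=+1
⇒ 4πI² = 1/121
I = (-1)√(1/121/(4π)) = -0.02564498
No selection rule forces the value: the integral is nonzero (none).

-0.025645 (none)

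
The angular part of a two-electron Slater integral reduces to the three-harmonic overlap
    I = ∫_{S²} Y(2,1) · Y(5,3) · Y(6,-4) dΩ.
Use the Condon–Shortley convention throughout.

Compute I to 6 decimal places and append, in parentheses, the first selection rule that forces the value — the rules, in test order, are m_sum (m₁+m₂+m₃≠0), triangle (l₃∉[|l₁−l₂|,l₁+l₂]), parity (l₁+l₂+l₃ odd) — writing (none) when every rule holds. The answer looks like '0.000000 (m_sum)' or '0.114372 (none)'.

l₁+l₂+l₃=13 is odd: 3j(l;000)=0 ⇒ I=0

0.000000 (parity)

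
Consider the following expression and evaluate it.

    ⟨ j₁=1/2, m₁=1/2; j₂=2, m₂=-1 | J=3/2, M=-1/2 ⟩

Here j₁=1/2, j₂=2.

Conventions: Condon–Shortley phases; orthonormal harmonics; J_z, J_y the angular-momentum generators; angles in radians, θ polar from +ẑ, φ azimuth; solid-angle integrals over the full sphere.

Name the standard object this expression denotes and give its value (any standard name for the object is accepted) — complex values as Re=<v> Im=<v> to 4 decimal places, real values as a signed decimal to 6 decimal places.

This is a Clebsch–Gordan (vector-coupling) coefficient.
triangle: 1!*0!*3!/5! = 6/120
(j±m)!: 1!*0!*1!*3!*1!*2! = 12
prefactor² = (2J+1)*Δ*N² = 12/5
  k=0: +1/(0!*1!*0!*1!*0!*2!) = 1/2
Σ = 1/2  ⇒  CG² = 12/5*(1/2)² = 3/5
CG = +√(3/5) = +0.774597

Clebsch–Gordan coefficient, +√(3/5) ≈ +0.774597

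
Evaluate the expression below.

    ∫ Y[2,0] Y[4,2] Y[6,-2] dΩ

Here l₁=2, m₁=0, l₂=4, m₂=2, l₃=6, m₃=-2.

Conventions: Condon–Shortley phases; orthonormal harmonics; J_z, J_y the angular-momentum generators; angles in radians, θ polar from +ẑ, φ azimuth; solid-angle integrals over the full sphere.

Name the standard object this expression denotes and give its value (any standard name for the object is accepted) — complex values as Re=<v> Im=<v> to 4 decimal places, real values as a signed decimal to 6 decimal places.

Gaunt coefficient, +0.206144

This is a Gaunt coefficient — the integral of a triple product of spherical harmonics over the sphere.
m-sum 0 ✓  L=12 even ✓  2≤6≤6 ✓
Π(2lᵢ+1) = 5×9×13 = 585
triangle coeff Δ(2,4,6) = 1/6435
Σ_t [0,0]: t=0:+1/2304 = 1/2304
(3j)²=5/143 [(2 4 6; 0 0 0)], sign=+1
Σ_t [0,0]: t=0:+1/5760 = 1/5760
(3j)²=56/2145 [(2 4 6; 0 2 -2)], sign=+1
⇒ 4πI² = 840/1573
I = (+1)√(840/1573/(4π)) = 0.20614383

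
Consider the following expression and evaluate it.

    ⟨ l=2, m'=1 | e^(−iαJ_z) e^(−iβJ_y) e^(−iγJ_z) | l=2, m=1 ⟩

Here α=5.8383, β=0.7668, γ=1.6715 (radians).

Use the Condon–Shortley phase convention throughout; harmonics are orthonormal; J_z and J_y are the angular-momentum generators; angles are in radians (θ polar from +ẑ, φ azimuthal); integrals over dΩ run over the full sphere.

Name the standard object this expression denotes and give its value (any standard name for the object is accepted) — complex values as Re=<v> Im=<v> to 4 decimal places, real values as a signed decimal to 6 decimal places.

This is a Wigner D-matrix element — the rotation-matrix element ⟨l m'| R(α,β,γ) |l m⟩ in the angular-momentum basis.
Split into d^2_{1,1}(β=0.7668) × two z-phases.
Half-angle: c=0.927398, s=0.374076. N=√(6·1·6·1)=6.000000
k∈{0,1} keeps every argument non-negative
  k=0: (−1)^0·6.0000/(6)·0.9274^4·0.3741^0 = +0.739716
  k=1: (−1)^1·6.0000/(2)·0.9274^2·0.3741^2 = -0.361055
d^2_{1,1}(0.7668) = +0.739716 -0.361055 = +0.378661
D = (+0.902660+0.430354i)·(+0.378661)·(-0.100534-0.994934i) = +0.127770-0.356453i

Wigner D-matrix element, Re=0.1278 Im=-0.3565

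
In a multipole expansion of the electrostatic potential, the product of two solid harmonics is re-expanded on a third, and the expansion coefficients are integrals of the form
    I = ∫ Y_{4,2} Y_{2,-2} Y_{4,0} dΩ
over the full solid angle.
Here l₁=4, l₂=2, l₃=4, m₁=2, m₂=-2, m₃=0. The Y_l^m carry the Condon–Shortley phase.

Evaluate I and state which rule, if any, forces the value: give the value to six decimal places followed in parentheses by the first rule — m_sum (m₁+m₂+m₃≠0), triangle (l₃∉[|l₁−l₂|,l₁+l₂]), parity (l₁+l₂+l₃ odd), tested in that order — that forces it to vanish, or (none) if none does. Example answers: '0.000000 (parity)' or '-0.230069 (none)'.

m-sum 0 ✓  L=10 even ✓  2≤4≤6 ✓
Π(2lᵢ+1) = 9×5×9 = 405
triangle coeff Δ(4,2,4) = 1/13860
Σ_t [0,2]: t=0:+1/192 t=1:−1/36 t=2:+1/192 = -5/288
(3j)²=20/693 [(4 2 4; 0 0 0)], sign=-1
Σ_t [0,0]: t=0:+1/192 = 1/192
(3j)²=3/77 [(4 2 4; 2 -2 0)], sign=+1
⇒ 4πI² = 2700/5929
I = (-1)√(2700/5929/(4π)) = -0.19036462
No selection rule forces the value: the integral is nonzero (none).

-0.190365 (none)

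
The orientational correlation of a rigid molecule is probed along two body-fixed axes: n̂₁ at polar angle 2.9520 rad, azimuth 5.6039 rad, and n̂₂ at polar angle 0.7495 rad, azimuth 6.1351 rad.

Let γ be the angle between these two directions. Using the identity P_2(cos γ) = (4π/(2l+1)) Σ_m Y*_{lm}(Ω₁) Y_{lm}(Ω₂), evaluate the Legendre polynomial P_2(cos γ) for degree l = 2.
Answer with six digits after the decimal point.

0.054884

Summing Y*_{l m}(θ₁,φ₁)·Y_{l m}(θ₂,φ₂) over m ∈ [−2, 2]; prefactor 4π/(2·2+1) = 2.513274:
  m=-2: (+0.002890-0.013411i) × (+0.171477+0.052325i) = +0.001197-0.002149i  (running Σ = +0.001197-0.002149i)
  m=-1: (-0.111245+0.089828i) × (+0.381062+0.056846i) = -0.047498+0.027906i  (running Σ = -0.046300+0.025758i)
  m=0: (+0.597178-0.000000i) × (+0.191633+0.000000i) = +0.114439+0.000000i  (running Σ = +0.068138+0.025758i)
  m=1: (+0.111245+0.089828i) × (-0.381062+0.056846i) = -0.047498-0.027906i  (running Σ = +0.020641-0.002149i)
  m=2: (+0.002890+0.013411i) × (+0.171477-0.052325i) = +0.001197+0.002149i  (running Σ = +0.021838-0.000000i)
Accumulated sum +0.021838-0.000000i; after 4π/(2l+1) scaling, +0.054884-0.000000i ⇒ P_2 = 0.054884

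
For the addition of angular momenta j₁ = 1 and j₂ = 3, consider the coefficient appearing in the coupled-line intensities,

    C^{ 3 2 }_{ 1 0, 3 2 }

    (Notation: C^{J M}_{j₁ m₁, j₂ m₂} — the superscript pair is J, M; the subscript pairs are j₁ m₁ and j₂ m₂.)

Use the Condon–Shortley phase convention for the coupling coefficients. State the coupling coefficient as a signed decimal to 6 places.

-0.577350  (= −√(1/3))

√[7·1!1!5!/8! · 1!1!5!1!5!1!] = √(300)
  +(−1)^0/∏(0,1,1,5,0,0)! = 1/120  (running 1/120)
  +(−1)^1/∏(1,0,0,4,1,1)! = -1/24  (running -1/30)
⟨..|..⟩ = √(300)·(-1/30) = -0.577350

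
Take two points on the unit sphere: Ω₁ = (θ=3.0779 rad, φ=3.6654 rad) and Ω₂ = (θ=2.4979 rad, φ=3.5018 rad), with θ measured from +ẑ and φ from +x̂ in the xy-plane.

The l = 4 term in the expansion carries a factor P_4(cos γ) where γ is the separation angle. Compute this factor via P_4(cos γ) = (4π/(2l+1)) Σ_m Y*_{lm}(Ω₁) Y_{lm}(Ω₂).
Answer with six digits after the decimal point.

Term-by-term m-sum for l=4 (normalisation 4π/9 = 1.396263):
  m=-4: (-0.000004+0.000006i) × (+0.007441-0.056927i) = +0.000000+0.000000i  (running Σ = +0.000000+0.000000i)
  m=-3: (-0.000000+0.000322i) × (+0.101888-0.190940i) = +0.000061+0.000033i  (running Σ = +0.000062+0.000033i)
  m=-2: (+0.004044+0.007010i) × (+0.315005-0.276512i) = +0.003212+0.001090i  (running Σ = +0.003274+0.001123i)
  m=-1: (+0.103348+0.059697i) × (+0.314274-0.118368i) = +0.039546+0.006528i  (running Σ = +0.042820+0.007651i)
  m=0: (+0.829203-0.000000i) × (-0.197472+0.000000i) = -0.163744+0.000000i  (running Σ = -0.120924+0.007651i)
  m=1: (-0.103348+0.059697i) × (-0.314274-0.118368i) = +0.039546-0.006528i  (running Σ = -0.081378+0.001123i)
  m=2: (+0.004044-0.007010i) × (+0.315005+0.276512i) = +0.003212-0.001090i  (running Σ = -0.078166+0.000033i)
  m=3: (+0.000000+0.000322i) × (-0.101888-0.190940i) = +0.000061-0.000033i  (running Σ = -0.078105+0.000000i)
  m=4: (-0.000004-0.000006i) × (+0.007441+0.056927i) = +0.000000-0.000000i  (running Σ = -0.078104+0.000000i)
Total Σ_m = -0.078104+0.000000i. Multiply by 1.396263: -0.109054+0.000000i. P_4(cos γ) = -0.109054

-0.109054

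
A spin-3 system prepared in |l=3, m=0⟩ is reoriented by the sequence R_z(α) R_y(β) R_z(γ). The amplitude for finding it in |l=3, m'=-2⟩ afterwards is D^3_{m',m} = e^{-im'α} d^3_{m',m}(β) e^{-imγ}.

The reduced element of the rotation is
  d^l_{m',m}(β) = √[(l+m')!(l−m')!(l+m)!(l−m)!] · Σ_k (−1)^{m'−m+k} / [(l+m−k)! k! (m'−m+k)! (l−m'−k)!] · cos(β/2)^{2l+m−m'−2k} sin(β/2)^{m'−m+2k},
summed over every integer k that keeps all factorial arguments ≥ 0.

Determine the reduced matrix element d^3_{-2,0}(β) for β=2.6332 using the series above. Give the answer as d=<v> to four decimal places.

d=-0.2834

d^3_{-2,0}(β=2.6332) via the finite sum:
With c≡cos(β/2)=0.251468 and s≡sin(β/2)=0.967866, N=[1·120·6·6]^{1/2}=65.726707
k∈{2,3} keeps every argument non-negative
  k=2: (−1)^0·65.7267/(12)·0.2515^4·0.9679^2 = +0.020517
  k=3: (−1)^1·65.7267/(12)·0.2515^2·0.9679^4 = -0.303938
d^3_{-2,0}(2.6332) = +0.020517 -0.303938 = -0.283421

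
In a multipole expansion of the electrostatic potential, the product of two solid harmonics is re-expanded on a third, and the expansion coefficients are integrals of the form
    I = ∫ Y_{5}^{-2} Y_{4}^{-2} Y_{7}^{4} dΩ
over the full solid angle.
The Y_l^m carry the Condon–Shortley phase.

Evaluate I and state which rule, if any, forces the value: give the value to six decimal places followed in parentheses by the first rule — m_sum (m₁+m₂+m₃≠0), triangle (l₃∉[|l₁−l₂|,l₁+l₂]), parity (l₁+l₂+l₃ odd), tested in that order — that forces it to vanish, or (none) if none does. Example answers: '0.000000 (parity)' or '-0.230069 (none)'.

m-sum 0 ✓  L=16 even ✓  1≤7≤9 ✓
Π(2lᵢ+1) = 11×9×15 = 1485
triangle coeff Δ(5,4,7) = 1/6126120
Σ_t [0,2]: t=0:+1/69120 t=1:−1/20736 t=2:+1/69120 = -1/51840
(3j)²=280/21879 [(5 4 7; 0 0 0)], sign=+1
Σ_t [0,2]: t=0:+1/483840 t=1:−1/172800 t=2:+1/1036800 = -1/362880
(3j)²=20/1547 [(5 4 7; -2 -2 4)], sign=+1
⇒ 4πI² = 12000/48841
I = (+1)√(12000/48841/(4π)) = 0.13982777
No selection rule forces the value: the integral is nonzero (none).

0.139828 (none)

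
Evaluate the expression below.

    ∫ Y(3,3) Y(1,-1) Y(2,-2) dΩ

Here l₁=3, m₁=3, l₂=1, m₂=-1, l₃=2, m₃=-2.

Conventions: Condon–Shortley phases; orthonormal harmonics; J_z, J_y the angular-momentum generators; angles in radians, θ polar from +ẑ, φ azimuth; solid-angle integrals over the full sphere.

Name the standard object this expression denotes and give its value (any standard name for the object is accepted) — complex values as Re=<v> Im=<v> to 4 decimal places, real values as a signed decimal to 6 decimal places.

This is a Gaunt coefficient — the integral of a triple product of spherical harmonics over the sphere.
Rules hold: Σm=0, L=6 even, 2≤2≤4.
N = 7·3·5 = 105
Δ = 2!·4!·0!/7! = 1/105
Racah Σ t=1..1: t=1:−1/4 = -1/4
⇒ 3j(3 1 2; 0 0 0)² = 3/35, sgn -1
Racah Σ t=0..0: t=0:+1/48 = 1/48
⇒ 3j(3 1 2; 3 -1 -2)² = 1/7, sgn +1
4πI² = N·(3j₀)²·(3jₘ)² = 9/7
I = -1·√(1.28571/4π) = -0.31986543

Gaunt coefficient, -0.319865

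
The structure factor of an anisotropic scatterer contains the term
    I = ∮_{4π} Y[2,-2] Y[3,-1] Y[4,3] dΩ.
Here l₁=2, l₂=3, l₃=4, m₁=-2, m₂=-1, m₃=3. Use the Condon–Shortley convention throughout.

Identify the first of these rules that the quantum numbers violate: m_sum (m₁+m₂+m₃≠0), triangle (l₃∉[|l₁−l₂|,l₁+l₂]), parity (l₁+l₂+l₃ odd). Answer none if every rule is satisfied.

Σmᵢ = 0  ✓
l₃∈[|l₁−l₂|,l₁+l₂]=[1,5], have l₃=4  ✓
Σlᵢ = 9 ⇒ odd  ✗

parity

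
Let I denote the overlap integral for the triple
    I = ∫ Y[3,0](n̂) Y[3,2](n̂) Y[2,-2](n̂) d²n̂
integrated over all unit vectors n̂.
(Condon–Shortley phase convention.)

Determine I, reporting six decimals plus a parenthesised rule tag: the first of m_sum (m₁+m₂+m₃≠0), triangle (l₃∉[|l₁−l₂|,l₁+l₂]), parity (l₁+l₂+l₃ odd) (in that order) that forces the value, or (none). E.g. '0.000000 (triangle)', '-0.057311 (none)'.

Rules hold: Σm=0, L=8 even, 0≤2≤6.
N = 7·7·5 = 245
Δ = 4!·2!·2!/9! = 1/3780
Racah Σ t=1..3: t=1:−1/24 t=2:+1/4 t=3:−1/24 = 1/6
⇒ 3j(3 3 2; 0 0 0)² = 4/105, sgn +1
Racah Σ t=3..3: t=3:−1/24 = -1/24
⇒ 3j(3 3 2; 0 2 -2)² = 1/21, sgn -1
4πI² = N·(3j₀)²·(3jₘ)² = 4/9
I = -1·√(0.444444/4π) = -0.18806319
No selection rule forces the value: the integral is nonzero (none).

-0.188063 (none)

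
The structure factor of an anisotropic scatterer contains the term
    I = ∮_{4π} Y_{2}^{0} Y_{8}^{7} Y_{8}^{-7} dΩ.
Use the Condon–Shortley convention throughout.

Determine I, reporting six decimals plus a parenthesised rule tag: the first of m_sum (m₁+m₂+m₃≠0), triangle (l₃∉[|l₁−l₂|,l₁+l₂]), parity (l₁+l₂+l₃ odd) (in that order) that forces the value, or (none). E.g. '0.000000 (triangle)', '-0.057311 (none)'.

0.165996 (none)

Checks pass: Σm=0; 18 even; l₃=8∈[6,10].
(2·2+1)(2·8+1)(2·8+1) = 1445
Δ: 2! 2! 14! / 19! → 1/348840
sum: t=0:+1/116121600 t=1:−1/25401600 t=2:+1/116121600 = -1/45158400
3j²(2 8 8; 0 0 0) = Δ·Π!·Σ² = 24/1615  (sign -1)
sum: t=1:−1/87178291200 t=2:+1/24908083200 = 1/34871316480
3j²(2 8 8; 0 7 -7) = Δ·Π!·Σ² = 125/7752  (sign -1)
combine: 4πI² = 1445·24/1615·125/7752 = 125/361
take √, sign +1: I = 0.16599556
No selection rule forces the value: the integral is nonzero (none).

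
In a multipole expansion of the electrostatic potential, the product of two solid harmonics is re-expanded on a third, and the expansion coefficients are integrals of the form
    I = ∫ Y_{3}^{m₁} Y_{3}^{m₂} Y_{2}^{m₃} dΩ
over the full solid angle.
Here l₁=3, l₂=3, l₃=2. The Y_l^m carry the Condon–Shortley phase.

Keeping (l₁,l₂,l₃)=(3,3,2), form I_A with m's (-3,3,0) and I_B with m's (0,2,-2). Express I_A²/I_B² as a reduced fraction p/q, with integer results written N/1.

l's match ⇒ only the (l;m) 3-j factors differ between A and B.
A: triangle coeff Δ(3,3,2) = 1/3780; Σ_t [4,4]: t=4:+1/96 = 1/96; (3j)²=5/84 [(3 3 2; -3 3 0)], sign=+1
B: triangle coeff Δ(3,3,2) = 1/3780; Σ_t [3,3]: t=3:−1/24 = -1/24; (3j)²=1/21 [(3 3 2; 0 2 -2)], sign=-1
I_A²/I_B² = (5/84)/(1/21) = 5/4

5/4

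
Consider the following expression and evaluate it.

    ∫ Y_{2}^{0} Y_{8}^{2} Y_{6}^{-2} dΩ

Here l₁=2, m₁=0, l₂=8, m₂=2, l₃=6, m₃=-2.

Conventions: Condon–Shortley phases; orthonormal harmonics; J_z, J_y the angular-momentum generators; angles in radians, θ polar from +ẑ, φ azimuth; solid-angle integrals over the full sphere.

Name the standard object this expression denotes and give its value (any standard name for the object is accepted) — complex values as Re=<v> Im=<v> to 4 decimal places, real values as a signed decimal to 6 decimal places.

This is a Gaunt coefficient — the integral of a triple product of spherical harmonics over the sphere.
Checks pass: Σm=0; 16 even; l₃=6∈[6,10].
(2·2+1)(2·8+1)(2·6+1) = 1105
Δ: 4! 0! 12! / 17! → 1/30940
sum: t=2:+1/2073600 = 1/2073600
3j²(2 8 6; 0 0 0) = Δ·Π!·Σ² = 28/1105  (sign +1)
sum: t=2:+1/3870720 = 1/3870720
3j²(2 8 6; 0 2 -2) = Δ·Π!·Σ² = 135/6188  (sign +1)
combine: 4πI² = 1105·28/1105·135/6188 = 135/221
take √, sign +1: I = 0.22047828

Gaunt coefficient, +0.220478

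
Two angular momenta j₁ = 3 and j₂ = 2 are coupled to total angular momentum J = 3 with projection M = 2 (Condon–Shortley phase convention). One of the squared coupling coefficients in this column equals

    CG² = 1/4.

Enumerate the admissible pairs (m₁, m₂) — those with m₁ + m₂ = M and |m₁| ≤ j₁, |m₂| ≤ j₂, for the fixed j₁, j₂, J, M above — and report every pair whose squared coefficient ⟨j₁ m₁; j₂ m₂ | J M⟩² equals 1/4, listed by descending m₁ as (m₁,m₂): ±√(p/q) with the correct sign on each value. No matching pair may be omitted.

Admissible pairs with m₁+m₂ = M = 2: (0,2), (1,1), (2,0), (3,-1)
  (m₁,m₂)=(3,-1): CG² = 5/12, CG = +√(5/12)
  (m₁,m₂)=(2,0): CG² = 0/1, CG = 0
  (m₁,m₂)=(1,1): CG² = 1/4, CG = −√(1/4)   ← matches the target
  (m₁,m₂)=(0,2): CG² = 1/3, CG = +√(1/3)
Pairs with CG² = 1/4: (1,1): −√(1/4)

(1,1): −√(1/4)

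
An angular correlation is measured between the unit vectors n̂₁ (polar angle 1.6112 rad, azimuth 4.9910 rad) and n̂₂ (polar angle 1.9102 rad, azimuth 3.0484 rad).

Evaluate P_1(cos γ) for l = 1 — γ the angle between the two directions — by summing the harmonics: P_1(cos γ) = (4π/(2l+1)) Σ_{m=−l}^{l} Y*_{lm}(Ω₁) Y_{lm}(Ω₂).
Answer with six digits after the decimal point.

Summing Y*_{l m}(θ₁,φ₁)·Y_{l m}(θ₂,φ₂) over m ∈ [−1, 1]; prefactor 4π/(2·1+1) = 4.188790:
  [-1]  conj(Y_{1,-1})(Ω₁) = 0.09494 - 0.33190j ; Y_{1,-1}(Ω₂) = -0.32437 - 0.03032j ; Δ = -0.04086 + 0.10478j
  [+0]  conj(Y_{1,0})(Ω₁) = -0.01974 + 0.00000j ; Y_{1,0}(Ω₂) = -0.16267 + 0.00000j ; Δ = 0.00321 + 0.00000j
  [+1]  conj(Y_{1,1})(Ω₁) = -0.09494 - 0.33190j ; Y_{1,1}(Ω₂) = 0.32437 - 0.03032j ; Δ = -0.04086 - 0.10478j
Σ over m = -0.07851 + 0.00000j; ×(4π/3) → -0.32884 + 0.00000j. Real part: -0.328844

-0.328844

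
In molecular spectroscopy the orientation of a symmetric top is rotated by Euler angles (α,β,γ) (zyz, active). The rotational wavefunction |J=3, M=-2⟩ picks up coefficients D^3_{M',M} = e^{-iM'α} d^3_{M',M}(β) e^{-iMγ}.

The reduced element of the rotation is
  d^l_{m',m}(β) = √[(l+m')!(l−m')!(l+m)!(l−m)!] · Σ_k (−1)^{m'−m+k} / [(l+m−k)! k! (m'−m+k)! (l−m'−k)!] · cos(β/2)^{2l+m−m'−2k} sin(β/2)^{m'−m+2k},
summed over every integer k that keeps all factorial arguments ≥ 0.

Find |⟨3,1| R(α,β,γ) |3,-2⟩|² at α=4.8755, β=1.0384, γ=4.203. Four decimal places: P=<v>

First d^3_{1,-2}(β=1.0384), then the phase factors e^{-i(1)α} and e^{-i(-2)γ}:
Half-angle: c=0.868216, s=0.496186. N=√(24·2·1·120)=75.894664
The bounds max(0,m−m')=0 and min(l+m,l−m')=1 give 2 terms
  k=0: (−1)^3·75.8947/(12)·0.8682^3·0.4962^3 = -0.505646
  k=1: (−1)^4·75.8947/(24)·0.8682^1·0.4962^5 = +0.082575
d^3_{1,-2}(1.0384) = -0.505646 +0.082575 = -0.423071
|D^3_{1,-2}|² = |d^3_{1,-2}(β)|² = (-0.423071)² = 0.178989 (the z-rotation phases have unit modulus)

P=0.1790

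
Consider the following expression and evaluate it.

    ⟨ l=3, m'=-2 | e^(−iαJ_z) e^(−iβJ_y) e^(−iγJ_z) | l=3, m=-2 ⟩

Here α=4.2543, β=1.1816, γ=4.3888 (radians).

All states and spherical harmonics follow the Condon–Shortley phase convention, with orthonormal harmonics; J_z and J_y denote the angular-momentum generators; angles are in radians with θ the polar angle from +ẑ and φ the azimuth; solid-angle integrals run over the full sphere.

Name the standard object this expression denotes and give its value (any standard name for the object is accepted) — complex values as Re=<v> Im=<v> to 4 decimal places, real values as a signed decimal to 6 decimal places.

This is a Wigner D-matrix element — the rotation-matrix element ⟨l m'| R(α,β,γ) |l m⟩ in the angular-momentum basis.
D^3_{-2,-2}(4.2543,1.1816,4.3888) = e^{-i·-2·4.2543}·d^3_{-2,-2}(1.1816)·e^{-i·-2·4.3888}. Compute d first:
With c≡cos(β/2)=0.830495 and s≡sin(β/2)=0.557026, N=[1·120·1·120]^{1/2}=120.000000
The bounds max(0,m−m')=0 and min(l+m,l−m')=1 give 2 terms
  k=0: (−1)^0·120.0000/(120)·0.8305^6·0.5570^0 = +0.328113
  k=1: (−1)^1·120.0000/(24)·0.8305^4·0.5570^2 = -0.738022
d^3_{-2,-2}(1.1816) = +0.328113 -0.738022 = -0.409909
Attach z-rotation phases: D = e^{-i(-2)(4.2543)}·(-0.409909)·e^{-i(-2)(4.3888)} = -0.003050+0.409897i

Wigner D-matrix element, Re=-0.0030 Im=0.4099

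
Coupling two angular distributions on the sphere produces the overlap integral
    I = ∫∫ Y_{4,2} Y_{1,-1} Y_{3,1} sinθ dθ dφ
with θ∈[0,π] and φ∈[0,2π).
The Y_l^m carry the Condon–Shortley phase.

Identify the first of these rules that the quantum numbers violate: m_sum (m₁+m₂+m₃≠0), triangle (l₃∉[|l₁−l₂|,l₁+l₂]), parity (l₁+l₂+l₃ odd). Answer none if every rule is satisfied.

azimuthal sum: 2 − 1 + 1 = 2  ✗
3 ≤ 3 ≤ 5 (triangle on l)
L = 4 + 1 + 3 = 8 (even)

m_sum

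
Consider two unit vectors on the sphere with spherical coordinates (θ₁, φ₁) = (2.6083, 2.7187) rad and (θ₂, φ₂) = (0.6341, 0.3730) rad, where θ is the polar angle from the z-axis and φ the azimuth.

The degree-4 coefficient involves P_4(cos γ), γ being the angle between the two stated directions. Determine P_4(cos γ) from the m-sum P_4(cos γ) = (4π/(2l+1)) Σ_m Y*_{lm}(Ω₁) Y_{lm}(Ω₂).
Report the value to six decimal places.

Summing Y*_{l m}(θ₁,φ₁)·Y_{l m}(θ₂,φ₂) over m ∈ [−4, 4]; prefactor 4π/(2·4+1) = 1.396263:
  m=-4: (-0.003561, -0.029342) × (0.004292, -0.054351) = (-0.001610, 0.000068)  (running Σ = (-0.001610, 0.000068))
  m=-3: (0.042136, -0.135200) × (0.091546, -0.188649) = (-0.021648, -0.020326)  (running Σ = (-0.023258, -0.020258))
  m=-2: (0.240273, -0.271197) × (0.305522, -0.282349) = (-0.003163, -0.150697)  (running Σ = (-0.026421, -0.170956))
  m=-1: (0.413780, -0.186220) × (0.324447, -0.126962) = (0.110607, -0.112953)  (running Σ = (0.084185, -0.283909))
  m=0: (0.000006, -0.000000) × (-0.182794, 0.000000) = (-0.000001, 0.000000)  (running Σ = (0.084184, -0.283909))
  m=1: (-0.413780, -0.186220) × (-0.324447, -0.126962) = (0.110607, 0.112953)  (running Σ = (0.194791, -0.170956))
  m=2: (0.240273, 0.271197) × (0.305522, 0.282349) = (-0.003163, 0.150697)  (running Σ = (0.191627, -0.020258))
  m=3: (-0.042136, -0.135200) × (-0.091546, -0.188649) = (-0.021648, 0.020326)  (running Σ = (0.169979, 0.000068))
  m=4: (-0.003561, 0.029342) × (0.004292, 0.054351) = (-0.001610, -0.000068)  (running Σ = (0.168369, 0.000000))
Total Σ_m = (0.168369, 0.000000). Multiply by 1.396263: (0.235088, 0.000000). P_4(cos γ) = 0.235088

0.235088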